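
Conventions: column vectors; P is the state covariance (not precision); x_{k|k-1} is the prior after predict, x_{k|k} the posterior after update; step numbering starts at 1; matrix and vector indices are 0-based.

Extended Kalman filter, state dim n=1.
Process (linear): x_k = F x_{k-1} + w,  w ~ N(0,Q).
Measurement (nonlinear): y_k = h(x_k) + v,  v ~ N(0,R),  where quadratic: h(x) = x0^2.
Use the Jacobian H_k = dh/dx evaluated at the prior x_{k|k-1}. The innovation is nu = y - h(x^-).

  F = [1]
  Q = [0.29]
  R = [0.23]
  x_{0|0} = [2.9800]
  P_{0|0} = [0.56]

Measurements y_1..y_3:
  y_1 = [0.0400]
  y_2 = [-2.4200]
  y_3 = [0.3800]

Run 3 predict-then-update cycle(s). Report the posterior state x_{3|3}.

step 1: x^-=[2.9800]  P^-=[0.8500]  H_jac=[5.9600]  S=[30.4234]  K=[0.1665]  nu=[-8.8404]  x^+=[1.5079]  P^+=[0.0064]
step 2: x^-=[1.5079]  P^-=[0.2964]  H_jac=[3.0159]  S=[2.9261]  K=[0.3055]  nu=[-4.6938]  x^+=[0.0739]  P^+=[0.0233]
step 3: x^-=[0.0739]  P^-=[0.3133]  H_jac=[0.1477]  S=[0.2368]  K=[0.1954]  nu=[0.3745]  x^+=[0.1471]  P^+=[0.3043]

x_post = [0.1471]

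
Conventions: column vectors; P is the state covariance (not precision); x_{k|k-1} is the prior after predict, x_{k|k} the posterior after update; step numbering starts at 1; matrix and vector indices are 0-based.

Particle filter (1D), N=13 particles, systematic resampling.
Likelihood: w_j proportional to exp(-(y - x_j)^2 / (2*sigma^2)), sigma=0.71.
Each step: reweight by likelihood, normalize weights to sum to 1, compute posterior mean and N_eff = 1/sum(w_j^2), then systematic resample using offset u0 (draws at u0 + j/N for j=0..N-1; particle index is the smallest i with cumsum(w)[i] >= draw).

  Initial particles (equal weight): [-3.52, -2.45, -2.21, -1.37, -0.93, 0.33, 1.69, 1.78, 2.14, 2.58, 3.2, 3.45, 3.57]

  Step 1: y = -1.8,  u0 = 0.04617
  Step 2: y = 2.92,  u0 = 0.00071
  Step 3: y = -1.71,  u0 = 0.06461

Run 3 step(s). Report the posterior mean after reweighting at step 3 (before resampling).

step 1: w=[0.0185, 0.2289, 0.2946, 0.2898, 0.1643, 0.0039, 0.0000, 0.0000, 0.0000, 0.0000, 0.0000, 0.0000, 0.0000]  mean=-1.8256  Neff=3.9915  idx=[1, 1, 1, 2, 2, 2, 2, 3, 3, 3, 3, 4, 4]
step 2: w=[0.0000, 0.0000, 0.0000, 0.0000, 0.0000, 0.0000, 0.0000, 0.0136, 0.0136, 0.0136, 0.0136, 0.4729, 0.4729]  mean=-0.9539  Neff=2.2322  idx=[7, 11, 11, 11, 11, 11, 11, 12, 12, 12, 12, 12, 12]
step 3: w=[0.1196, 0.0734, 0.0734, 0.0734, 0.0734, 0.0734, 0.0734, 0.0734, 0.0734, 0.0734, 0.0734, 0.0734, 0.0734]  mean=-0.9826  Neff=12.6747  idx=[0, 1, 2, 3, 4, 5, 6, 7, 8, 9, 10, 11, 12]

post_mean = -0.9826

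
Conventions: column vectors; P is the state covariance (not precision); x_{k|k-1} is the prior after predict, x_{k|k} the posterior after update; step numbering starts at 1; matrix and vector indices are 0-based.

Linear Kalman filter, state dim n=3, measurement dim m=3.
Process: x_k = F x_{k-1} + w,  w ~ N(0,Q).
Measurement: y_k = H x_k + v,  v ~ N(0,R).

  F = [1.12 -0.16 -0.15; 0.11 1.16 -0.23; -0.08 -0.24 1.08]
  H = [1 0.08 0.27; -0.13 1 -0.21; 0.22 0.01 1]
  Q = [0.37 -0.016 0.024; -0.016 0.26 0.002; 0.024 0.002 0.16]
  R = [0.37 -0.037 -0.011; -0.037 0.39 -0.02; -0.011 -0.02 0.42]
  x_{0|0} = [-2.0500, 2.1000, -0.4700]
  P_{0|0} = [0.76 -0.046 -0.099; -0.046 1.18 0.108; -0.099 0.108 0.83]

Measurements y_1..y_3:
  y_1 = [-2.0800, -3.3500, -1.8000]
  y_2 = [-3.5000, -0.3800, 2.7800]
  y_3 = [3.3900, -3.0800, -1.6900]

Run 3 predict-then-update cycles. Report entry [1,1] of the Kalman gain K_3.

K[1,1] = 0.5940

step 1: x^-=[-2.5615, 2.3186, -0.8476]  P^-=[1.4272 -0.1594 -0.2572; -0.1594 1.8366 -0.4062; -0.2572 -0.4062 1.1603]  S=[1.7116 -0.3389 0.3073; -0.3389 2.4998 -0.6810; 0.3073 -0.6810 1.5276]  K=[0.8027 -0.0474 -0.1465; 0.0762 0.8057 0.0670; -0.1282 -0.0693 0.7148]  nu=[0.5249, -6.1796, -0.4121]  x^+=[-1.7867, -2.6477, -0.7815]  P^+=[0.3418 -0.0311 -0.1443; -0.0311 0.3091 0.0149; -0.1443 0.0149 0.3346]
step 2: x^-=[-1.4602, -3.0881, -0.0656]  P^-=[0.8746 -0.0221 -0.2193; -0.0221 0.6892 -0.1667; -0.2193 -0.1667 0.5863]  S=[1.1626 -0.1392 0.0935; -0.1392 1.1836 -0.2938; 0.0935 -0.2938 0.9487]  K=[0.7060 -0.0186 -0.1039; 0.0634 0.6251 0.0138; -0.1198 -0.0992 0.5464]  nu=[-1.7750, 2.5045, 3.1978]  x^+=[-3.0924, -1.5910, 1.6457]  P^+=[0.2957 -0.0172 -0.1159; -0.0172 0.2377 -0.0060; -0.1159 -0.0060 0.2584]
step 3: x^-=[-3.4558, -2.5642, 2.4066]  P^-=[0.7977 -0.0042 -0.1716; -0.0042 0.6018 -0.1527; -0.1716 -0.1527 0.4994]  S=[1.1080 -0.1217 0.1053; -0.1217 1.0831 -0.2647; 0.1053 -0.2647 0.8795]  K=[0.6844 -0.0091 -0.0803; 0.0674 0.5940 0.0029; -0.1037 -0.1057 0.5038]  nu=[6.4011, -0.4596, -3.3107]  x^+=[1.1954, -2.4156, 0.1237]  P^+=[0.2833 -0.0121 -0.1033; -0.0121 0.2252 -0.0110; -0.1033 -0.0110 0.2377]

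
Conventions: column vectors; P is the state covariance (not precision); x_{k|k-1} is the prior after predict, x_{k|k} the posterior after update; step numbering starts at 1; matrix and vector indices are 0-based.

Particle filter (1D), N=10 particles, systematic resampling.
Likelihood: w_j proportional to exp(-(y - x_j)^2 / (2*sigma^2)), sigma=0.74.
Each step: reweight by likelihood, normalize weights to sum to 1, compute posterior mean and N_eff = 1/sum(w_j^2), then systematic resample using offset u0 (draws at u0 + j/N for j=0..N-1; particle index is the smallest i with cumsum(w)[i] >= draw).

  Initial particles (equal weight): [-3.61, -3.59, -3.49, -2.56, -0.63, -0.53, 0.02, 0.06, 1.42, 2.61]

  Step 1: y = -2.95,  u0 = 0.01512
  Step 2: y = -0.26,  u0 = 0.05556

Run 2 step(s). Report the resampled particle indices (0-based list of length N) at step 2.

step 1: w=[0.2233, 0.2286, 0.2546, 0.2892, 0.0024, 0.0016, 0.0001, 0.0001, 0.0000, 0.0000]  mean=-3.2583  Neff=3.9899  idx=[0, 0, 0, 1, 1, 2, 2, 3, 3, 3]
step 2: w=[0.0015, 0.0015, 0.0015, 0.0016, 0.0016, 0.0030, 0.0030, 0.3288, 0.3288, 0.3288]  mean=-2.5736  Neff=3.0835  idx=[7, 7, 7, 8, 8, 8, 8, 9, 9, 9]

resampled_idx = [7, 7, 7, 8, 8, 8, 8, 9, 9, 9]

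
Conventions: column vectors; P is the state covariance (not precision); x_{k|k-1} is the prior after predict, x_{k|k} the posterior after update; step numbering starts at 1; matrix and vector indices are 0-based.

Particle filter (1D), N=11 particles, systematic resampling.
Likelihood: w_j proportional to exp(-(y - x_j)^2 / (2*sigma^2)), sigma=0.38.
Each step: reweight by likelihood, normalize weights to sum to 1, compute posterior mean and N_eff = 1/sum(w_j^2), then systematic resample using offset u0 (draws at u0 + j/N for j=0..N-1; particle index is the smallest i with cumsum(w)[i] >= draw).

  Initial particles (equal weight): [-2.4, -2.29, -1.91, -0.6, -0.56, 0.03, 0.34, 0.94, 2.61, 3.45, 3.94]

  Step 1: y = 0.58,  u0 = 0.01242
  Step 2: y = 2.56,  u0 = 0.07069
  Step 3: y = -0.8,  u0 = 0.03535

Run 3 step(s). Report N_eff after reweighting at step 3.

N_eff = 11.0000

step 1: w=[0.0000, 0.0000, 0.0000, 0.0044, 0.0061, 0.1920, 0.4482, 0.3493, 0.0000, 0.0000, 0.0000]  mean=0.4805  Neff=2.7790  idx=[5, 5, 5, 6, 6, 6, 6, 6, 7, 7, 7]
step 2: w=[0.0000, 0.0000, 0.0000, 0.0001, 0.0001, 0.0001, 0.0001, 0.0001, 0.3331, 0.3331, 0.3331]  mean=0.9397  Neff=3.0034  idx=[8, 8, 8, 9, 9, 9, 9, 10, 10, 10, 10]
step 3: w=[0.0909, 0.0909, 0.0909, 0.0909, 0.0909, 0.0909, 0.0909, 0.0909, 0.0909, 0.0909, 0.0909]  mean=0.9400  Neff=11.0000  idx=[0, 1, 2, 3, 4, 5, 6, 7, 8, 9, 10]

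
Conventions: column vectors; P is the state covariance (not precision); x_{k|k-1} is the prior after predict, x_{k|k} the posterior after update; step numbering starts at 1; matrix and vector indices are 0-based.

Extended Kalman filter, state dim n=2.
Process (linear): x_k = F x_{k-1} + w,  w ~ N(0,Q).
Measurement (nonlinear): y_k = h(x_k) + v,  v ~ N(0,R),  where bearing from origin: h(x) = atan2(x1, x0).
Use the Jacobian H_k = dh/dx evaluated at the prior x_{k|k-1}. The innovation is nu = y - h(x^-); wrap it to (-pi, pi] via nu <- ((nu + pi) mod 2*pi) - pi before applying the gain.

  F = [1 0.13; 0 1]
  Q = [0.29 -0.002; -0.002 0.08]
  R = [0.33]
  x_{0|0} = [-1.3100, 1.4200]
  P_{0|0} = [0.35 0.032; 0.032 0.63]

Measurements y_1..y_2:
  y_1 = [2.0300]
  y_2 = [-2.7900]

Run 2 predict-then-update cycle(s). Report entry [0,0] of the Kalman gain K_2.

step 1: x^-=[-1.1254, 1.4200]  P^-=[0.6590 0.1119; 0.1119 0.7100]  H_jac=[-0.4325 -0.3428]  S=[0.5699]  K=[-0.5674; -0.5120]  nu=[-0.2110]  x^+=[-1.0057, 1.5280]  P^+=[0.4755 -0.0537; -0.0537 0.5606]
step 2: x^-=[-0.8070, 1.5280]  P^-=[0.7610 0.0172; 0.0172 0.6406]  H_jac=[-0.5117 -0.2703]  S=[0.5808]  K=[-0.6784; -0.3132]  nu=[1.4365]  x^+=[-1.7816, 1.0781]  P^+=[0.4936 -0.1062; -0.1062 0.5836]

K[0,0] = -0.6784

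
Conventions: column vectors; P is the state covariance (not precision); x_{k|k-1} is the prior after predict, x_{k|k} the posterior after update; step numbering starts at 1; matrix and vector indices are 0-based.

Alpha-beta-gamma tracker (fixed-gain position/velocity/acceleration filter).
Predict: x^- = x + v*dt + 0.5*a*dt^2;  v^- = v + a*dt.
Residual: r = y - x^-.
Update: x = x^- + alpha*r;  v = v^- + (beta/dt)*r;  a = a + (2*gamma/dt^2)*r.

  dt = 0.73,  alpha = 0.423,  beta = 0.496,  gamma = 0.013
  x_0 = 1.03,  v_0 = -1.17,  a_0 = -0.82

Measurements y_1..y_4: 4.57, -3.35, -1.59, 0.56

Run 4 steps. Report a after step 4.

a_post = -0.5954

step 1: x_pred=-0.0426  r=4.6126  x^+=1.9085  v^+=1.3654  a^+=-0.5950
step 2: x_pred=2.7468  r=-6.0968  x^+=0.1678  v^+=-3.2114  a^+=-0.8924
step 3: x_pred=-2.4142  r=0.8242  x^+=-2.0656  v^+=-3.3028  a^+=-0.8522
step 4: x_pred=-4.7037  r=5.2637  x^+=-2.4771  v^+=-0.3485  a^+=-0.5954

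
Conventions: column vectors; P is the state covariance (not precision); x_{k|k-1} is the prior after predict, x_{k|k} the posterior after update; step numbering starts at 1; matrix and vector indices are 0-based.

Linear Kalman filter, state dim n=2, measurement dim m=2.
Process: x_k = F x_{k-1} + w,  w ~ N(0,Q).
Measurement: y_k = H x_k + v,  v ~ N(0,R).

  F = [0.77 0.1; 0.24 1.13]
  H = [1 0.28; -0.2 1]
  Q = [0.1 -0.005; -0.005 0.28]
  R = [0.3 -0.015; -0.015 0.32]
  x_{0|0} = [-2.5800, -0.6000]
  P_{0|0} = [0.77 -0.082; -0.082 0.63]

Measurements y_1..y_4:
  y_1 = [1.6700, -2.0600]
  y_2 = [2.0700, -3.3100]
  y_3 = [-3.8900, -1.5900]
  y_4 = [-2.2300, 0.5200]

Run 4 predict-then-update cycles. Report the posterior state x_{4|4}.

step 1: x^-=[-2.0466, -1.2972]  P^-=[0.5502 0.1352; 0.1352 1.0843]  S=[1.0109 0.3062; 0.3062 1.3723]  K=[0.6179 -0.1196; 0.2152 0.7224]  nu=[4.0798, -1.1721]  x^+=[0.6145, -1.2659]  P^+=[0.1898 -0.0096; -0.0096 0.2260]
step 2: x^-=[0.3466, -1.2829]  P^-=[0.2133 0.0471; 0.0471 0.5744]  S=[0.5847 0.1476; 0.1476 0.8841]  K=[0.4031 -0.0623; 0.2028 0.6052]  nu=[2.0826, -1.9577]  x^+=[1.3082, -2.0454]  P^+=[0.1223 -0.0015; -0.0015 0.1903]
step 3: x^-=[0.8027, -1.9973]  P^-=[0.1742 0.0377; 0.0377 0.5292]  S=[0.5368 0.1340; 0.1340 0.8411]  K=[0.3575 -0.0535; 0.1995 0.5885]  nu=[-4.1335, 0.5679]  x^+=[-0.7054, -2.4877]  P^+=[0.1083 -0.0008; -0.0008 0.1852]
step 4: x^-=[-0.7919, -2.9804]  P^-=[0.1659 0.0352; 0.0352 0.5222]  S=[0.5266 0.1313; 0.1313 0.8348]  K=[0.3468 -0.0521; 0.1985 0.5859]  nu=[-0.6035, 3.3420]  x^+=[-1.1755, -1.1420]  P^+=[0.1051 -0.0009; -0.0009 0.1843]

x_post = [-1.1755, -1.1420]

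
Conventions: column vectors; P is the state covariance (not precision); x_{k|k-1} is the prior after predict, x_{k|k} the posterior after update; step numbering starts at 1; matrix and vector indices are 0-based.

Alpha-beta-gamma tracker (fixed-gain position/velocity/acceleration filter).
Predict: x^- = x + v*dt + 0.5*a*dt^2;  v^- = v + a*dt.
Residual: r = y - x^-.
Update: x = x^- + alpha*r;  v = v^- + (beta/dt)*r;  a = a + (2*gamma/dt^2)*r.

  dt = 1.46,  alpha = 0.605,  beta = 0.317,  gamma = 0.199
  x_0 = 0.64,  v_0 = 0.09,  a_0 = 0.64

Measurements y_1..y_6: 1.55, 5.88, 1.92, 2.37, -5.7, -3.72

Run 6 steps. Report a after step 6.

a_post = -1.9052

step 1: x_pred=1.4535  r=0.0965  x^+=1.5119  v^+=1.0453  a^+=0.6580
step 2: x_pred=3.7394  r=2.1406  x^+=5.0345  v^+=2.4708  a^+=1.0577
step 3: x_pred=9.7692  r=-7.8492  x^+=5.0204  v^+=2.3108  a^+=-0.4079
step 4: x_pred=7.9595  r=-5.5895  x^+=4.5779  v^+=0.5017  a^+=-1.4515
step 5: x_pred=3.7634  r=-9.4634  x^+=-1.9620  v^+=-3.6722  a^+=-3.2184
step 6: x_pred=-10.7536  r=7.0336  x^+=-6.4983  v^+=-6.8440  a^+=-1.9052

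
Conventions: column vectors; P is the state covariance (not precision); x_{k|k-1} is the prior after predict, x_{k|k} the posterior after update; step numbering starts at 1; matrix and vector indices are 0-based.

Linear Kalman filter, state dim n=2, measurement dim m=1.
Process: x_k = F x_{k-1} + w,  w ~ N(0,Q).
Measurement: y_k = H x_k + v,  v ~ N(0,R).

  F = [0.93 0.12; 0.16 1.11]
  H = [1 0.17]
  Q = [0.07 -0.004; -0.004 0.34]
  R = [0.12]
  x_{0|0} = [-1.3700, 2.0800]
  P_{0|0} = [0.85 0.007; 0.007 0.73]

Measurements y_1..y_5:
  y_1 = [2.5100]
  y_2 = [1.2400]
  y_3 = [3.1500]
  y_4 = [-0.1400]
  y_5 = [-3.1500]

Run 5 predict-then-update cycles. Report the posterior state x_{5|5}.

x_post = [-0.8414, -4.8141]

step 1: x^-=[-1.0245, 2.0896]  P^-=[0.8172 0.2271; 0.2271 1.2637]  S=[1.0510]  K=[0.8143; 0.4205]  nu=[3.1793]  x^+=[1.5645, 3.4264]  P^+=[0.1203 -0.1328; -0.1328 1.0779]
step 2: x^-=[1.8662, 4.0536]  P^-=[0.1599 0.0179; 0.0179 1.6240]  S=[0.3329]  K=[0.4895; 0.8828]  nu=[-1.3153]  x^+=[1.2224, 2.8924]  P^+=[0.0802 -0.1260; -0.1260 1.3645]
step 3: x^-=[1.4839, 3.4062]  P^-=[0.1309 0.0572; 0.0572 1.9785]  S=[0.3275]  K=[0.4293; 1.2017]  nu=[1.0871]  x^+=[1.9505, 4.7125]  P^+=[0.0705 -0.1118; -0.1118 1.5056]
step 4: x^-=[2.3795, 5.5429]  P^-=[0.1277 0.0895; 0.0895 2.1572]  S=[0.3405]  K=[0.4198; 1.3399]  nu=[-3.4618]  x^+=[0.9262, 0.9044]  P^+=[0.0677 -0.1020; -0.1020 1.5458]
step 5: x^-=[0.9699, 1.1521]  P^-=[0.1281 0.1047; 0.1047 2.2101]  S=[0.3475]  K=[0.4197; 1.3824]  nu=[-4.3158]  x^+=[-0.8414, -4.8141]  P^+=[0.0668 -0.0969; -0.0969 1.5459]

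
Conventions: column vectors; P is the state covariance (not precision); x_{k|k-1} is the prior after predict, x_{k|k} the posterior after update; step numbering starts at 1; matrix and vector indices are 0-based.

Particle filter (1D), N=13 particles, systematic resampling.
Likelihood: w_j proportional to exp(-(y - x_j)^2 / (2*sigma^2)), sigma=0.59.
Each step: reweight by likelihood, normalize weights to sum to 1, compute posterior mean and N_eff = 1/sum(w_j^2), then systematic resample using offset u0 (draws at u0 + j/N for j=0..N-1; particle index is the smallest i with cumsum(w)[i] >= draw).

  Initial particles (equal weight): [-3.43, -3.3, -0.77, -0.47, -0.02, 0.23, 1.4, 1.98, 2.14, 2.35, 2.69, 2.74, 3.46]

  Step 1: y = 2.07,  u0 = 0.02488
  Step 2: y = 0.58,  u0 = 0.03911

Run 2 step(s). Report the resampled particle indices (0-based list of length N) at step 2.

step 1: w=[0.0000, 0.0000, 0.0000, 0.0000, 0.0004, 0.0017, 0.1148, 0.2162, 0.2172, 0.1954, 0.1259, 0.1148, 0.0136]  mean=2.2135  Neff=5.7314  idx=[6, 6, 7, 7, 7, 8, 8, 9, 9, 9, 10, 10, 11]
step 2: w=[0.3662, 0.3662, 0.0576, 0.0576, 0.0576, 0.0292, 0.0292, 0.0107, 0.0107, 0.0107, 0.0016, 0.0016, 0.0012]  mean=1.5796  Neff=3.5690  idx=[0, 0, 0, 0, 0, 1, 1, 1, 1, 1, 3, 4, 6]

resampled_idx = [0, 0, 0, 0, 0, 1, 1, 1, 1, 1, 3, 4, 6]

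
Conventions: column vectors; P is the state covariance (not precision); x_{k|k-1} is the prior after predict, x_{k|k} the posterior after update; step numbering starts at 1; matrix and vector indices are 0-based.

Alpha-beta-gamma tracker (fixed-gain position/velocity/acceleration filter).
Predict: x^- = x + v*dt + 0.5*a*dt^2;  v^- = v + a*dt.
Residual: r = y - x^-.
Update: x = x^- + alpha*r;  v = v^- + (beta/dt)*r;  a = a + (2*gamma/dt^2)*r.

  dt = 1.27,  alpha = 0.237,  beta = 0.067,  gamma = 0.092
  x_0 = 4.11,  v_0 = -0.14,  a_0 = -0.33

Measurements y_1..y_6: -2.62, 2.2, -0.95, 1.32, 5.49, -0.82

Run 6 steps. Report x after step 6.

x_post = -5.4325

step 1: x_pred=3.6661  r=-6.2861  x^+=2.1763  v^+=-0.8907  a^+=-1.0471
step 2: x_pred=0.2006  r=1.9994  x^+=0.6745  v^+=-2.1151  a^+=-0.8190
step 3: x_pred=-2.6722  r=1.7222  x^+=-2.2640  v^+=-3.0644  a^+=-0.6226
step 4: x_pred=-6.6579  r=7.9779  x^+=-4.7671  v^+=-3.4342  a^+=0.2876
step 5: x_pred=-8.8966  r=14.3866  x^+=-5.4870  v^+=-2.3100  a^+=1.9288
step 6: x_pred=-6.8652  r=6.0452  x^+=-5.4325  v^+=0.4585  a^+=2.6184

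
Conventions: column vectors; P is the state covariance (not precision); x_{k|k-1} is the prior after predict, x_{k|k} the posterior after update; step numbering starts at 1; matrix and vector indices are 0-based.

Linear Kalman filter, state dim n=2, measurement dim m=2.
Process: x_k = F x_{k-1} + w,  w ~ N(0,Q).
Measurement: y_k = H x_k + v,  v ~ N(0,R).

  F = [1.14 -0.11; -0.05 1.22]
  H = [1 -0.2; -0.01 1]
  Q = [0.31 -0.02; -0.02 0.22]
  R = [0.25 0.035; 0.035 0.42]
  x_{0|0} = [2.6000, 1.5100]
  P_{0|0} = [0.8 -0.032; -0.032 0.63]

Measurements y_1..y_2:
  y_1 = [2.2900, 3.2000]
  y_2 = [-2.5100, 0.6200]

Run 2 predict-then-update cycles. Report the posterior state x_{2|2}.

x_post = [-0.5506, 2.0379]

step 1: x^-=[2.7979, 1.7122]  P^-=[1.3653 -0.1948; -0.1948 1.1636]  S=[1.7398 -0.4066; -0.4066 1.5876]  K=[0.8259 0.0802; -0.0789 0.7139]  nu=[-0.1655, 1.5158]  x^+=[2.7828, 2.8074]  P^+=[0.2222 0.0648; 0.0648 0.2977]
step 2: x^-=[2.8636, 3.2859]  P^-=[0.5862 0.0179; 0.0179 0.6558]  S=[0.8553 -0.0841; -0.0841 1.0755]  K=[0.6876 0.0649; -0.0731 0.6039]  nu=[-4.7164, -2.6373]  x^+=[-0.5506, 2.0379]  P^+=[0.1848 0.0532; 0.0532 0.2516]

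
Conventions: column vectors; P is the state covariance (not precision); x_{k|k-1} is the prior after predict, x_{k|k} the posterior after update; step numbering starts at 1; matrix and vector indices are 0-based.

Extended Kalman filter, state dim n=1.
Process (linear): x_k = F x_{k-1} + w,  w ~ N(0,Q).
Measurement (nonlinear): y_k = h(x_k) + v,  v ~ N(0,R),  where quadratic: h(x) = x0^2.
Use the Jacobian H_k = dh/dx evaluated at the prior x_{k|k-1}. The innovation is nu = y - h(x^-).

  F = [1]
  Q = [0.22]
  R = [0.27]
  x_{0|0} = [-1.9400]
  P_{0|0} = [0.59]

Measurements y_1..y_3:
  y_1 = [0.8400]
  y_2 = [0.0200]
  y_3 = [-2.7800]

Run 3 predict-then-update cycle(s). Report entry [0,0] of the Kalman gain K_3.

K[0,0] = -0.4648

step 1: x^-=[-1.9400]  P^-=[0.8100]  H_jac=[-3.8800]  S=[12.4641]  K=[-0.2521]  nu=[-2.9236]  x^+=[-1.2028]  P^+=[0.0175]
step 2: x^-=[-1.2028]  P^-=[0.2375]  H_jac=[-2.4056]  S=[1.6447]  K=[-0.3474]  nu=[-1.4268]  x^+=[-0.7071]  P^+=[0.0390]
step 3: x^-=[-0.7071]  P^-=[0.2590]  H_jac=[-1.4142]  S=[0.7880]  K=[-0.4648]  nu=[-3.2800]  x^+=[0.8175]  P^+=[0.0887]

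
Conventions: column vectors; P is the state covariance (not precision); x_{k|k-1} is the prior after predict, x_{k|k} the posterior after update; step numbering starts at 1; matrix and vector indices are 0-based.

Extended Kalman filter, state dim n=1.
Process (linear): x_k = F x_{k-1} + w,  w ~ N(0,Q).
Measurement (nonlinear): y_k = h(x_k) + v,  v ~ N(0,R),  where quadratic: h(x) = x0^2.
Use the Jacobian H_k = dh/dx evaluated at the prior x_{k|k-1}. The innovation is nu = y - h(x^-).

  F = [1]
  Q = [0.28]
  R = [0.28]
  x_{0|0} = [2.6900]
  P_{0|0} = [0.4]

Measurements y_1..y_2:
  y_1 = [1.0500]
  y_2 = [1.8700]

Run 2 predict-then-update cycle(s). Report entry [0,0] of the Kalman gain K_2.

step 1: x^-=[2.6900]  P^-=[0.6800]  H_jac=[5.3800]  S=[19.9622]  K=[0.1833]  nu=[-6.1861]  x^+=[1.5563]  P^+=[0.0095]
step 2: x^-=[1.5563]  P^-=[0.2895]  H_jac=[3.1126]  S=[3.0851]  K=[0.2921]  nu=[-0.5521]  x^+=[1.3950]  P^+=[0.0263]

K[0,0] = 0.2921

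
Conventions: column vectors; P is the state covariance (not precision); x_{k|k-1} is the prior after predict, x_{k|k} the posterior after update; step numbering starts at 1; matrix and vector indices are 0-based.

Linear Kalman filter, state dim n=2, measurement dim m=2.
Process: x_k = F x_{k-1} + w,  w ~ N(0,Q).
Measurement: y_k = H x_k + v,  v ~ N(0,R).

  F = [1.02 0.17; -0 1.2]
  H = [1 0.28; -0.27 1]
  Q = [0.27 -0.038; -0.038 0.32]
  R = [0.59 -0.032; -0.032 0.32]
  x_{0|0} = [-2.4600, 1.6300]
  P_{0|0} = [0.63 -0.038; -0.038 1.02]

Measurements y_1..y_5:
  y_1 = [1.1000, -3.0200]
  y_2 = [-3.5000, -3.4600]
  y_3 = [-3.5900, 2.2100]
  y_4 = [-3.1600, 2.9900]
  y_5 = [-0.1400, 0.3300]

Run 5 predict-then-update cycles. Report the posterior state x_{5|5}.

x_post = [-1.7298, 0.5785]

step 1: x^-=[-2.2321, 1.9560]  P^-=[0.9418 0.1236; 0.1236 1.7888]  S=[1.7412 0.3288; 0.3288 2.1107]  K=[0.5898 -0.1538; 0.2077 0.7993]  nu=[2.7844, -5.5787]  x^+=[0.2681, -1.9249]  P^+=[0.3458 0.0253; 0.0253 0.2560]
step 2: x^-=[-0.0538, -2.3099]  P^-=[0.6460 0.0452; 0.0452 0.6886]  S=[1.3152 0.0281; 0.0281 1.0313]  K=[0.5037 -0.1391; 0.1670 0.6513]  nu=[-2.7995, -1.1646]  x^+=[-1.3019, -3.5359]  P^+=[0.2962 0.0194; 0.0194 0.2083]
step 3: x^-=[-1.9291, -4.2431]  P^-=[0.5909 0.0282; 0.0282 0.6200]  S=[1.2453 0.0081; 0.0081 0.9678]  K=[0.4818 -0.1398; 0.1579 0.6314]  nu=[-0.4728, 5.9322]  x^+=[-2.9860, -0.5722]  P^+=[0.2841 0.0166; 0.0166 0.2015]
step 4: x^-=[-3.1430, -0.6867]  P^-=[0.5771 0.0234; 0.0234 0.6101]  S=[1.2280 0.0046; 0.0046 0.9596]  K=[0.4758 -0.1403; 0.1558 0.6285]  nu=[0.1752, 2.8281]  x^+=[-3.4564, 1.1181]  P^+=[0.2808 0.0157; 0.0157 0.2004]
step 5: x^-=[-3.3355, 1.3417]  P^-=[0.5734 0.0221; 0.0221 0.6085]  S=[1.2235 0.0040; 0.0040 0.9584]  K=[0.4742 -0.1405; 0.1553 0.6281]  nu=[2.8198, -1.9123]  x^+=[-1.7298, 0.5785]  P^+=[0.2799 0.0155; 0.0155 0.2002]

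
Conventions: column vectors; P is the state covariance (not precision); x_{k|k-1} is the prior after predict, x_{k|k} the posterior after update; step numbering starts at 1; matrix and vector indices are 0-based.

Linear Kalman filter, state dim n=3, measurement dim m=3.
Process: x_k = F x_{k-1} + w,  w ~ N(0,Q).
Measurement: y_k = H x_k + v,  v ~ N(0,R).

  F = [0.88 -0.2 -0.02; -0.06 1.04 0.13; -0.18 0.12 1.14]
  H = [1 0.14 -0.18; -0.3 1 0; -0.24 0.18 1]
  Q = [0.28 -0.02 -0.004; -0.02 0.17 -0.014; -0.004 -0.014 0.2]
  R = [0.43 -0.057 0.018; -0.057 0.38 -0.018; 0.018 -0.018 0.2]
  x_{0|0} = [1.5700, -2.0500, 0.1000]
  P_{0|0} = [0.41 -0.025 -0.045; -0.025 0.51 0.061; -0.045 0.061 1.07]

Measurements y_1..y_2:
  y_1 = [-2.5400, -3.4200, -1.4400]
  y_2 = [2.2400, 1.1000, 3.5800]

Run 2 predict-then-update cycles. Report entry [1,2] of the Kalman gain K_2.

K[1,2] = 0.0860

step 1: x^-=[1.7896, -2.2132, -0.4146]  P^-=[0.6292 -0.1817 -0.1685; -0.1817 0.7615 0.2949; -0.1685 0.2949 1.6474]  S=[1.1224 -0.3754 -0.5810; -0.3754 1.3072 0.5633; -0.5810 0.5633 2.1111]  K=[0.5263 -0.1388 0.0150; 0.1455 0.6234 0.0990; 0.0355 -0.0961 0.8601]  nu=[-4.0944, -0.6699, -0.1975]  x^+=[-0.2753, -3.2463, -0.6656]  P^+=[0.2494 -0.0082 0.0763; -0.0082 0.2244 -0.0311; 0.0763 -0.0311 0.1983]
step 2: x^-=[0.4203, -3.4461, -1.0988]  P^-=[0.4821 -0.0777 0.0294; -0.0777 0.4083 0.0033; 0.0294 0.0033 0.4296]  S=[0.9015 -0.2179 -0.1451; -0.2179 0.8783 0.1075; -0.1451 0.1075 0.6643]  K=[0.4813 -0.1307 -0.0247; 0.1135 0.5090 0.0860; 0.0342 -0.0783 0.6570]  nu=[2.1044, 4.6722, 5.4000]  x^+=[0.6892, -0.3645, 2.1552]  P^+=[0.2263 -0.0088 0.0620; -0.0088 0.1828 -0.0249; 0.0620 -0.0249 0.1528]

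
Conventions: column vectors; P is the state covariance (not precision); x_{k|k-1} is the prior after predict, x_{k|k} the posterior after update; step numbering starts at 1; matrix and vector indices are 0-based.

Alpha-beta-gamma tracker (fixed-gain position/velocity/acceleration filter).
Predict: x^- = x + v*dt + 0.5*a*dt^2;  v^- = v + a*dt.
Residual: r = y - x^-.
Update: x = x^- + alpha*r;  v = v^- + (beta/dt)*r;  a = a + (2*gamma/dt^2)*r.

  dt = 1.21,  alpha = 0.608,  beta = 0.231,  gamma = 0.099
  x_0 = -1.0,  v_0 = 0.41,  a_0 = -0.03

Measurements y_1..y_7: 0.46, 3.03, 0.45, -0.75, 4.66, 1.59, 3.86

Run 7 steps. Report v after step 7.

v_post = 0.0435

step 1: x_pred=-0.5259  r=0.9859  x^+=0.0735  v^+=0.5619  a^+=0.1033
step 2: x_pred=0.8291  r=2.2009  x^+=2.1672  v^+=1.1071  a^+=0.4010
step 3: x_pred=3.8004  r=-3.3504  x^+=1.7633  v^+=0.9527  a^+=-0.0521
step 4: x_pred=2.8779  r=-3.6279  x^+=0.6721  v^+=0.1970  a^+=-0.5428
step 5: x_pred=0.5132  r=4.1468  x^+=3.0344  v^+=0.3319  a^+=0.0181
step 6: x_pred=3.4493  r=-1.8593  x^+=2.3188  v^+=-0.0012  a^+=-0.2334
step 7: x_pred=2.1466  r=1.7134  x^+=3.1883  v^+=0.0435  a^+=-0.0017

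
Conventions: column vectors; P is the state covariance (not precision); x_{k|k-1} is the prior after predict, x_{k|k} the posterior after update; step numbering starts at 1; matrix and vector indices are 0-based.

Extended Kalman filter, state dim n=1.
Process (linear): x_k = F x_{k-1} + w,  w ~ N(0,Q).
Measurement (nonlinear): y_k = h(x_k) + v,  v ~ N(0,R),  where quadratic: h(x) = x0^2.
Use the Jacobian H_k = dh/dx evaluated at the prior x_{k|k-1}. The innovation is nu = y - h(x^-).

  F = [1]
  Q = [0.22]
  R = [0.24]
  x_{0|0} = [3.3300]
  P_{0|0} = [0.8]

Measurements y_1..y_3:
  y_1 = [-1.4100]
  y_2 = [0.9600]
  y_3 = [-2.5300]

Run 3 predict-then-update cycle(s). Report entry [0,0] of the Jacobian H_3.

step 1: x^-=[3.3300]  P^-=[1.0200]  H_jac=[6.6600]  S=[45.4827]  K=[0.1494]  nu=[-12.4989]  x^+=[1.4632]  P^+=[0.0054]
step 2: x^-=[1.4632]  P^-=[0.2254]  H_jac=[2.9264]  S=[2.1701]  K=[0.3039]  nu=[-1.1809]  x^+=[1.1043]  P^+=[0.0249]
step 3: x^-=[1.1043]  P^-=[0.2449]  H_jac=[2.2086]  S=[1.4347]  K=[0.3770]  nu=[-3.7494]  x^+=[-0.3094]  P^+=[0.0410]

H_jac[0,0] = 2.2086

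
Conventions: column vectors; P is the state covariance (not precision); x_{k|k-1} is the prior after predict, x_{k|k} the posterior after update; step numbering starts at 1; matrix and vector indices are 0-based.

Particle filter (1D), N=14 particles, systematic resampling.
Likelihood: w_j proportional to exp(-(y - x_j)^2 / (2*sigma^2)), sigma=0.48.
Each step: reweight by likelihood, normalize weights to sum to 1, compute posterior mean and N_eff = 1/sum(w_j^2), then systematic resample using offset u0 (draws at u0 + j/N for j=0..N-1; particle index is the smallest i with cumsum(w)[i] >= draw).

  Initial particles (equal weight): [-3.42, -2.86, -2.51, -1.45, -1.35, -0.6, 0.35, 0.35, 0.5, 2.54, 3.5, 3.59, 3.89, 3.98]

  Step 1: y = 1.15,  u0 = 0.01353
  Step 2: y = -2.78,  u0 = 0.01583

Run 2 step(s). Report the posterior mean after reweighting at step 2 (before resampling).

step 1: w=[0.0000, 0.0000, 0.0000, 0.0000, 0.0000, 0.0014, 0.2726, 0.2726, 0.4370, 0.0165, 0.0000, 0.0000, 0.0000, 0.0000]  mean=0.4504  Neff=2.9431  idx=[6, 6, 6, 6, 7, 7, 7, 7, 8, 8, 8, 8, 8, 8]
step 2: w=[0.1144, 0.1144, 0.1144, 0.1144, 0.1144, 0.1144, 0.1144, 0.1144, 0.0142, 0.0142, 0.0142, 0.0142, 0.0142, 0.0142]  mean=0.3628  Neff=9.4495  idx=[0, 0, 1, 2, 2, 3, 3, 4, 5, 5, 6, 7, 7, 10]

post_mean = 0.3628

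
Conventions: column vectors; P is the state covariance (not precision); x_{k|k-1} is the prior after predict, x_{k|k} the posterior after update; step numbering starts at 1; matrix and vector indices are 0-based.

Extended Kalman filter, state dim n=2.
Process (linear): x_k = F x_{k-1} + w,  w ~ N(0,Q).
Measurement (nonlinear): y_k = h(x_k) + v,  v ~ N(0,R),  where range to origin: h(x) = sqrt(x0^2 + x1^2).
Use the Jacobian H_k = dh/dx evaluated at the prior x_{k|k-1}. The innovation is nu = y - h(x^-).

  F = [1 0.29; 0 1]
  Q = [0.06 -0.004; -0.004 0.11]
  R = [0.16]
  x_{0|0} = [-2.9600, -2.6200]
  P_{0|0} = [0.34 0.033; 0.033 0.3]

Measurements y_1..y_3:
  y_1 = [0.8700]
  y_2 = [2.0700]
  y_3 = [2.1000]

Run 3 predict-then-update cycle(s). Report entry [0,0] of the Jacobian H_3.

step 1: x^-=[-3.7198, -2.6200]  P^-=[0.4444 0.1160; 0.1160 0.4100]  H_jac=[-0.8176 -0.5758]  S=[0.7022]  K=[-0.6125; -0.4713]  nu=[-3.6799]  x^+=[-1.4659, -0.8857]  P^+=[0.1809 -0.0867; -0.0867 0.2540]
step 2: x^-=[-1.7227, -0.8857]  P^-=[0.2120 -0.0170; -0.0170 0.3640]  H_jac=[-0.8893 -0.4573]  S=[0.3900]  K=[-0.4636; -0.3880]  nu=[0.1329]  x^+=[-1.7843, -0.9373]  P^+=[0.1282 -0.0872; -0.0872 0.3053]
step 3: x^-=[-2.0562, -0.9373]  P^-=[0.1633 -0.0026; -0.0026 0.4153]  H_jac=[-0.9099 -0.4148]  S=[0.3647]  K=[-0.4045; -0.4658]  nu=[-0.1597]  x^+=[-1.9915, -0.8629]  P^+=[0.1037 -0.0713; -0.0713 0.3362]

H_jac[0,0] = -0.9099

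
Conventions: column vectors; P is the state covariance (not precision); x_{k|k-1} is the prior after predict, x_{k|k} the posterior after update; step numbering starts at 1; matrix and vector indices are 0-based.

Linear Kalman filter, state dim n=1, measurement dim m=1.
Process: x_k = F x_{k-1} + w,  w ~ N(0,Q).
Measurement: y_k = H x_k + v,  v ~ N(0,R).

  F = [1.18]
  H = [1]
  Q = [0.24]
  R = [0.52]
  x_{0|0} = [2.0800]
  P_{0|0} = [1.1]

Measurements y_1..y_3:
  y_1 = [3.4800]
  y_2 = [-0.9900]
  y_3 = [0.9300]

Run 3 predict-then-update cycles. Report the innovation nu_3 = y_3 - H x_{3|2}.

step 1: x^-=[2.4544]  P^-=[1.7716]  S=[2.2916]  K=[0.7731]  nu=[1.0256]  x^+=[3.2473]  P^+=[0.4020]
step 2: x^-=[3.8318]  P^-=[0.7998]  S=[1.3198]  K=[0.6060]  nu=[-4.8218]  x^+=[0.9098]  P^+=[0.3151]
step 3: x^-=[1.0736]  P^-=[0.6788]  S=[1.1988]  K=[0.5662]  nu=[-0.1436]  x^+=[0.9923]  P^+=[0.2944]

innov = [-0.1436]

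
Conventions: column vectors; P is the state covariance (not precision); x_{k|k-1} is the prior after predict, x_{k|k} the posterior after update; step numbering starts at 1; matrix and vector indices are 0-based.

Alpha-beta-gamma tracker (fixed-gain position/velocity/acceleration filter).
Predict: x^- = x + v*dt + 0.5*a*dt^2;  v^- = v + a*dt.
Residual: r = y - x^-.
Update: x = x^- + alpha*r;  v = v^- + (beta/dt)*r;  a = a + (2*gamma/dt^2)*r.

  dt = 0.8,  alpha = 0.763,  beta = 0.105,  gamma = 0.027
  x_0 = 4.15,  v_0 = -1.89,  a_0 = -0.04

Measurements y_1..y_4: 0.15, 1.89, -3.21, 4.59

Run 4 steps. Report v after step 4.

v_post = -1.3828

step 1: x_pred=2.6252  r=-2.4752  x^+=0.7366  v^+=-2.2469  a^+=-0.2488
step 2: x_pred=-1.1405  r=3.0305  x^+=1.1718  v^+=-2.0482  a^+=0.0069
step 3: x_pred=-0.4646  r=-2.7454  x^+=-2.5593  v^+=-2.4030  a^+=-0.2248
step 4: x_pred=-4.5537  r=9.1437  x^+=2.4229  v^+=-1.3828  a^+=0.5467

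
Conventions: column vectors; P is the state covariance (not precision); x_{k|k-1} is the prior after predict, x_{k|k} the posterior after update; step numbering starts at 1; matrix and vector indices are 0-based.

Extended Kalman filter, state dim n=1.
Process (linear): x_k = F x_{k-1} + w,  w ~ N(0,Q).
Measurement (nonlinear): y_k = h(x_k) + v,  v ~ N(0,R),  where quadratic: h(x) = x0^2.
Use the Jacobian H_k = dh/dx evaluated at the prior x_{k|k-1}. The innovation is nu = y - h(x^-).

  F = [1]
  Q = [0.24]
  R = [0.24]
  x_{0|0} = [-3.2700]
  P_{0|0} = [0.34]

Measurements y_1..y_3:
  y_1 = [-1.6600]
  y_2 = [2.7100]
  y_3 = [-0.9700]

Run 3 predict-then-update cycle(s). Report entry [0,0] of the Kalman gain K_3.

K[0,0] = -0.2817

step 1: x^-=[-3.2700]  P^-=[0.5800]  H_jac=[-6.5400]  S=[25.0475]  K=[-0.1514]  nu=[-12.3529]  x^+=[-1.3993]  P^+=[0.0056]
step 2: x^-=[-1.3993]  P^-=[0.2456]  H_jac=[-2.7986]  S=[2.1632]  K=[-0.3177]  nu=[0.7520]  x^+=[-1.6382]  P^+=[0.0272]
step 3: x^-=[-1.6382]  P^-=[0.2672]  H_jac=[-3.2764]  S=[3.1087]  K=[-0.2817]  nu=[-3.6536]  x^+=[-0.6091]  P^+=[0.0206]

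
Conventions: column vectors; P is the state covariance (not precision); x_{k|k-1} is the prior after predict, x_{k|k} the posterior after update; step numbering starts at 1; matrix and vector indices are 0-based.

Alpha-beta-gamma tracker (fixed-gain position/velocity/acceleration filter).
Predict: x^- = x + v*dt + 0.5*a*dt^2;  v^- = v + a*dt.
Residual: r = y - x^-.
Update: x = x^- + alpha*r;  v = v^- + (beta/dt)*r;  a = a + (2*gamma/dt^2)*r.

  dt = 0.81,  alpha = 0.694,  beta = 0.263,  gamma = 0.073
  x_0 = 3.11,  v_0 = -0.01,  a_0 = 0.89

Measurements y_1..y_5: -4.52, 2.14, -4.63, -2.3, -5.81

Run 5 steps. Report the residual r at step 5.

resid = -1.6542

step 1: x_pred=3.3939  r=-7.9139  x^+=-2.0984  v^+=-1.8587  a^+=-0.8710
step 2: x_pred=-3.8896  r=6.0296  x^+=0.2949  v^+=-0.6064  a^+=0.4707
step 3: x_pred=-0.0419  r=-4.5881  x^+=-3.2260  v^+=-1.7149  a^+=-0.5503
step 4: x_pred=-4.7956  r=2.4956  x^+=-3.0637  v^+=-1.3503  a^+=0.0051
step 5: x_pred=-4.1558  r=-1.6542  x^+=-5.3038  v^+=-1.8833  a^+=-0.3630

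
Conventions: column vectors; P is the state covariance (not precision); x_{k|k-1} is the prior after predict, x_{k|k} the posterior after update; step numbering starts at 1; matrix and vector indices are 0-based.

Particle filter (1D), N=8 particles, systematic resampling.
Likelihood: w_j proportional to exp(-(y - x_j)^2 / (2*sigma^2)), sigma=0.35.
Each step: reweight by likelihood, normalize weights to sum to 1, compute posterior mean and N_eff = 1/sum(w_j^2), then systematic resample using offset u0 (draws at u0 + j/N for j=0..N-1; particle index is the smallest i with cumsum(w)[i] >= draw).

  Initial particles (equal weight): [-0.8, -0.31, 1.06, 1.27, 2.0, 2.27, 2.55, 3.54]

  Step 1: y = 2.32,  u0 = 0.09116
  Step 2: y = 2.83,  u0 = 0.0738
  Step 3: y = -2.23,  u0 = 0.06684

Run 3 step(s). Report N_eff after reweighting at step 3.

step 1: w=[0.0000, 0.0000, 0.0006, 0.0045, 0.2667, 0.4009, 0.3264, 0.0009]  mean=2.2853  Neff=2.9553  idx=[4, 4, 5, 5, 5, 6, 6, 6]
step 2: w=[0.0192, 0.0192, 0.0888, 0.0888, 0.0888, 0.2318, 0.2318, 0.2318]  mean=2.4543  Neff=5.3894  idx=[2, 3, 5, 5, 6, 6, 7, 7]
step 3: w=[0.5000, 0.5000, 0.0000, 0.0000, 0.0000, 0.0000, 0.0000, 0.0000]  mean=2.2700  Neff=2.0003  idx=[0, 0, 0, 0, 1, 1, 1, 1]

N_eff = 2.0003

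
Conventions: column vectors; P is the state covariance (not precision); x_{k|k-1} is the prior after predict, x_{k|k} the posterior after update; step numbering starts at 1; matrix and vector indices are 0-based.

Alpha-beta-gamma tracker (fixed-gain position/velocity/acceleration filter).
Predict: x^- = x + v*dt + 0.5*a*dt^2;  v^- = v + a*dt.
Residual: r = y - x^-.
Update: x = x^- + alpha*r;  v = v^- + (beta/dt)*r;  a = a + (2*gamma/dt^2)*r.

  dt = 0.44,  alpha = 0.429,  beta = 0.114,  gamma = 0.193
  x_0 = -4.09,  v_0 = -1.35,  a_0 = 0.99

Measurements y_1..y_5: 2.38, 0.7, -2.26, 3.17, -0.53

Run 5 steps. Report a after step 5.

step 1: x_pred=-4.5882  r=6.9682  x^+=-1.5988  v^+=0.8910  a^+=14.8831
step 2: x_pred=0.2339  r=0.4661  x^+=0.4339  v^+=7.5603  a^+=15.8125
step 3: x_pred=5.2910  r=-7.5510  x^+=2.0516  v^+=12.5614  a^+=0.7572
step 4: x_pred=7.6520  r=-4.4820  x^+=5.7292  v^+=11.7333  a^+=-8.1790
step 5: x_pred=10.1001  r=-10.6301  x^+=5.5398  v^+=5.3804  a^+=-29.3734

a_post = -29.3734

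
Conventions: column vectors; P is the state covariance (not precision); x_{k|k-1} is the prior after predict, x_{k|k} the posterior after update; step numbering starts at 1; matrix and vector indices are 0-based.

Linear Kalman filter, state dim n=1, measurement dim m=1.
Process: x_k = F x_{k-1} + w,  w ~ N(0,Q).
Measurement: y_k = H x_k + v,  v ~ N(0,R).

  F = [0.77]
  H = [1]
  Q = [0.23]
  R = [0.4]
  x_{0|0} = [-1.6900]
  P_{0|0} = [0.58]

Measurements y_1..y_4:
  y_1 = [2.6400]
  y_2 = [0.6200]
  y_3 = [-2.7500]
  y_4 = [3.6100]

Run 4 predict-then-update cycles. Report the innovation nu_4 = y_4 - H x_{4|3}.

step 1: x^-=[-1.3013]  P^-=[0.5739]  S=[0.9739]  K=[0.5893]  nu=[3.9413]  x^+=[1.0212]  P^+=[0.2357]
step 2: x^-=[0.7863]  P^-=[0.3698]  S=[0.7698]  K=[0.4804]  nu=[-0.1663]  x^+=[0.7064]  P^+=[0.1921]
step 3: x^-=[0.5440]  P^-=[0.3439]  S=[0.7439]  K=[0.4623]  nu=[-3.2940]  x^+=[-0.9789]  P^+=[0.1849]
step 4: x^-=[-0.7537]  P^-=[0.3396]  S=[0.7396]  K=[0.4592]  nu=[4.3637]  x^+=[1.2501]  P^+=[0.1837]

innov = [4.3637]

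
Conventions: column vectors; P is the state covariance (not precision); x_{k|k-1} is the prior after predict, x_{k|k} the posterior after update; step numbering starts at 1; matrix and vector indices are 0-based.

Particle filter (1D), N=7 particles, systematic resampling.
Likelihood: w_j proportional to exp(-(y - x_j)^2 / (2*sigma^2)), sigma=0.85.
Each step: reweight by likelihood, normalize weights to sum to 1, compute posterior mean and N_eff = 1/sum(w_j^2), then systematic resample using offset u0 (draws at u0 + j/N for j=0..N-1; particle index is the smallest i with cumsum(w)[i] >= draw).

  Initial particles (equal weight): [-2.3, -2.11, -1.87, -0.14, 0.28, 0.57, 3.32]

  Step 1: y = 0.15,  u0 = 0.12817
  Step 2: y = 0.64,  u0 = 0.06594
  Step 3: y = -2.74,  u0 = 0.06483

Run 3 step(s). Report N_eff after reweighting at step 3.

N_eff = 3.1304

step 1: w=[0.0054, 0.0100, 0.0203, 0.3229, 0.3382, 0.3029, 0.0003]  mean=0.1518  Neff=3.2161  idx=[3, 3, 4, 4, 5, 5, 5]
step 2: w=[0.1071, 0.1071, 0.1491, 0.1491, 0.1626, 0.1626, 0.1626]  mean=0.3315  Neff=6.8184  idx=[0, 1, 2, 3, 4, 5, 6]
step 3: w=[0.3914, 0.3914, 0.0764, 0.0764, 0.0215, 0.0215, 0.0215]  mean=-0.0301  Neff=3.1304  idx=[0, 0, 0, 1, 1, 1, 3]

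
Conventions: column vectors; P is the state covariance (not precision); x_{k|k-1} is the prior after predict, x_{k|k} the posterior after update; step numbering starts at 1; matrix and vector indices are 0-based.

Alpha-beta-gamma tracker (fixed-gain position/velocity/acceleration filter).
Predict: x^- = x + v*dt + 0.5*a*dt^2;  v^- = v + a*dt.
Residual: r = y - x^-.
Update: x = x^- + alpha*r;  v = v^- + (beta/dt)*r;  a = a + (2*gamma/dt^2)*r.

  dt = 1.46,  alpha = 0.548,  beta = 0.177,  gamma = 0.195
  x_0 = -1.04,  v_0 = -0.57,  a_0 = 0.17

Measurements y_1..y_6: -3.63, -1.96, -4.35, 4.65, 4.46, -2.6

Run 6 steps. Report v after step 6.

v_post = 4.4926

step 1: x_pred=-1.6910  r=-1.9390  x^+=-2.7536  v^+=-0.5569  a^+=-0.1848
step 2: x_pred=-3.7635  r=1.8035  x^+=-2.7752  v^+=-0.6080  a^+=0.1452
step 3: x_pred=-3.5081  r=-0.8419  x^+=-3.9694  v^+=-0.4980  a^+=-0.0088
step 4: x_pred=-4.7060  r=9.3560  x^+=0.4211  v^+=0.6233  a^+=1.7030
step 5: x_pred=3.1462  r=1.3138  x^+=3.8662  v^+=3.2689  a^+=1.9433
step 6: x_pred=10.7100  r=-13.3100  x^+=3.4161  v^+=4.4926  a^+=-0.4919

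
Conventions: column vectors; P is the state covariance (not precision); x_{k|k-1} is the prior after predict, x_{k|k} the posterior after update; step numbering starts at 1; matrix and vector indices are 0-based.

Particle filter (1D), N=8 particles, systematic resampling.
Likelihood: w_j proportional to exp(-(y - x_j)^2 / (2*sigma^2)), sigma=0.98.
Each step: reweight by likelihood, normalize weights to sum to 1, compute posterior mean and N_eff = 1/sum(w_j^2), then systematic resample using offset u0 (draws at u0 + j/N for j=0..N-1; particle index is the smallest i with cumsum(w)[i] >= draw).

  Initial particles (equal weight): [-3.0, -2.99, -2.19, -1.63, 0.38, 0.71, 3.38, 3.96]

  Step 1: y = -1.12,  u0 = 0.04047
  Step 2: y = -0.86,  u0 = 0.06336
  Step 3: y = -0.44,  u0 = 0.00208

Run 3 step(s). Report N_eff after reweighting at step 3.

N_eff = 6.9842

step 1: w=[0.0712, 0.0726, 0.2471, 0.3916, 0.1390, 0.0784, 0.0000, 0.0000]  mean=-1.5017  Neff=3.9960  idx=[0, 2, 2, 3, 3, 3, 4, 4]
step 2: w=[0.0231, 0.0998, 0.0998, 0.1841, 0.1841, 0.1841, 0.1126, 0.1126]  mean=-1.3209  Neff=6.7828  idx=[1, 2, 3, 4, 4, 5, 6, 7]
step 3: w=[0.0544, 0.0544, 0.1283, 0.1283, 0.1283, 0.1283, 0.1890, 0.1890]  mean=-0.9314  Neff=6.9842  idx=[0, 2, 3, 4, 5, 6, 6, 7]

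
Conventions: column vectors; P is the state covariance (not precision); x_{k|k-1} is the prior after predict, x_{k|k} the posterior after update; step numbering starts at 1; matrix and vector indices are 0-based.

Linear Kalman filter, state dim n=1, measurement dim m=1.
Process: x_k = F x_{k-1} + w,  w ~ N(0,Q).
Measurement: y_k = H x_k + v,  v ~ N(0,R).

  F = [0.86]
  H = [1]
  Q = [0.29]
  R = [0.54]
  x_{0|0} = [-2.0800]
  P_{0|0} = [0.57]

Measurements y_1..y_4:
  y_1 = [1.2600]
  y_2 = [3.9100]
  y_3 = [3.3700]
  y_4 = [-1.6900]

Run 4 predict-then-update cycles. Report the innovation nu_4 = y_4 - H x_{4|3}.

innov = [-3.7974]

step 1: x^-=[-1.7888]  P^-=[0.7116]  S=[1.2516]  K=[0.5685]  nu=[3.0488]  x^+=[-0.0554]  P^+=[0.3070]
step 2: x^-=[-0.0477]  P^-=[0.5171]  S=[1.0571]  K=[0.4892]  nu=[3.9577]  x^+=[1.8882]  P^+=[0.2641]
step 3: x^-=[1.6239]  P^-=[0.4854]  S=[1.0254]  K=[0.4734]  nu=[1.7461]  x^+=[2.4504]  P^+=[0.2556]
step 4: x^-=[2.1074]  P^-=[0.4791]  S=[1.0191]  K=[0.4701]  nu=[-3.7974]  x^+=[0.3222]  P^+=[0.2539]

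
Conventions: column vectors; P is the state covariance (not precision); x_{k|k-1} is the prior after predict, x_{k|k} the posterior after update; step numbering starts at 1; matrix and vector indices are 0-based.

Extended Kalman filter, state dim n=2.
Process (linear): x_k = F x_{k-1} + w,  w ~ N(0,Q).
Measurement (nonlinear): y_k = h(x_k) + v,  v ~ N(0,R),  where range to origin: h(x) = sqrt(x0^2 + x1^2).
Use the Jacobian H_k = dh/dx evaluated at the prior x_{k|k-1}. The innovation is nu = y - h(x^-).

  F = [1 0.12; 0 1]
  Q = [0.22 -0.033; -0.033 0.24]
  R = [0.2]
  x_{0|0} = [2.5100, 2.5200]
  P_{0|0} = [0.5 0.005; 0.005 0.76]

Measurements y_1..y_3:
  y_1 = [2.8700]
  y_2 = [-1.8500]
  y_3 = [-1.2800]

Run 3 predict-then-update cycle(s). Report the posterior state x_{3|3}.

x_post = [-0.4897, 0.9952]

step 1: x^-=[2.8124, 2.5200]  P^-=[0.7321 0.0632; 0.0632 1.0000]  H_jac=[0.7448 0.6673]  S=[1.1142]  K=[0.5272; 0.6411]  nu=[-0.9062]  x^+=[2.3346, 1.9390]  P^+=[0.4224 -0.3134; -0.3134 0.5420]
step 2: x^-=[2.5673, 1.9390]  P^-=[0.5750 -0.2814; -0.2814 0.7820]  H_jac=[0.7980 0.6027]  S=[0.5795]  K=[0.4991; 0.4257]  nu=[-5.0672]  x^+=[0.0381, -0.2183]  P^+=[0.4306 -0.4046; -0.4046 0.6769]
step 3: x^-=[0.0119, -0.2183]  P^-=[0.5633 -0.3563; -0.3563 0.9169]  H_jac=[0.0543 -0.9985]  S=[1.1546]  K=[0.3347; -0.8098]  nu=[-1.4987]  x^+=[-0.4897, 0.9952]  P^+=[0.4340 -0.0434; -0.0434 0.1598]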